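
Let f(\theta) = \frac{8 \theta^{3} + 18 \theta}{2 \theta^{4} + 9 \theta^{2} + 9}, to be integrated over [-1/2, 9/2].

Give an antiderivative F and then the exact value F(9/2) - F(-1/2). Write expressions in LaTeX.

Antiderivative: F(\theta) = \log{\left(\frac{2 \theta^{4}}{3} + 3 \theta^{2} + 3 \right)}; value = - \log{\left(\frac{91}{24} \right)} + \log{\left(\frac{2697}{8} \right)}

f matches the chain-rule pattern g'(h)*h' with inner function h(\theta) = \frac{2 \theta^{4}}{3} + 3 \theta^{2} + 3; substituting u = h(\theta) collapses the integral.
F(\theta) = \log{\left(\frac{2 \theta^{4}}{3} + 3 \theta^{2} + 3 \right)} is an antiderivative of f.
Check: d/d\theta[\log{\left(\frac{2 \theta^{4}}{3} + 3 \theta^{2} + 3 \right)}] = \frac{8 \theta^{3} + 18 \theta}{2 \theta^{4} + 9 \theta^{2} + 9} = f(\theta).
F(9/2) = \log{\left(\frac{2697}{8} \right)}; F(-1/2) = \log{\left(\frac{91}{24} \right)}.
Integral = F(9/2) - F(-1/2) = - \log{\left(\frac{91}{24} \right)} + \log{\left(\frac{2697}{8} \right)}.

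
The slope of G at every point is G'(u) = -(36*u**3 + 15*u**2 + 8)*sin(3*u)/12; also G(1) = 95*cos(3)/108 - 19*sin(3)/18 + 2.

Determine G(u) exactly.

G(u) = (108*u**3*cos(3*u) - 108*u**2*sin(3*u) + 45*u**2*cos(3*u) - 30*u*sin(3*u) - 72*u*cos(3*u) + 24*sin(3*u) + 14*cos(3*u) + 216)/108

Recover the given G'(u) by differentiating a candidate G(u); any mismatch rules it out.
A general antiderivative is u**3*cos(3*u) - u**2*sin(3*u) + 5*u**2*cos(3*u)/12 - 5*u*sin(3*u)/18 - 2*u*cos(3*u)/3 + 2*sin(3*u)/9 + 7*cos(3*u)/54 + C.
The condition gives C = 95*cos(3)/108 - 19*sin(3)/18 + 2 - (95*cos(3)/108 - 19*sin(3)/18) = 2.
So G(u) = (108*u**3*cos(3*u) - 108*u**2*sin(3*u) + 45*u**2*cos(3*u) - 30*u*sin(3*u) - 72*u*cos(3*u) + 24*sin(3*u) + 14*cos(3*u) + 216)/108.
Check: d/du[(108*u**3*cos(3*u) - 108*u**2*sin(3*u) + 45*u**2*cos(3*u) - 30*u*sin(3*u) - 72*u*cos(3*u) + 24*sin(3*u) + 14*cos(3*u) + 216)/108] = -3*u**3*sin(3*u) - 5*u**2*sin(3*u)/4 - 2*sin(3*u)/3, which equals G'(u).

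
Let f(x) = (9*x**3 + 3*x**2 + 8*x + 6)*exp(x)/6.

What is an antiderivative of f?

An antiderivative is F(x) = 3*x**3*exp(x)/2 - 4*x**2*exp(x) + 28*x*exp(x)/3 - 25*exp(x)/3.

Recognize the product-rule pattern: f = u'v + uv' with u = 3*x**3/2 - 4*x**2 + 28*x/3 - 25/3, v = exp(x), so integration by parts undoes it.
Check: d/dx[3*x**3*exp(x)/2 - 4*x**2*exp(x) + 28*x*exp(x)/3 - 25*exp(x)/3] = 3*x**3*exp(x)/2 + x**2*exp(x)/2 + 4*x*exp(x)/3 + exp(x), which equals f(x).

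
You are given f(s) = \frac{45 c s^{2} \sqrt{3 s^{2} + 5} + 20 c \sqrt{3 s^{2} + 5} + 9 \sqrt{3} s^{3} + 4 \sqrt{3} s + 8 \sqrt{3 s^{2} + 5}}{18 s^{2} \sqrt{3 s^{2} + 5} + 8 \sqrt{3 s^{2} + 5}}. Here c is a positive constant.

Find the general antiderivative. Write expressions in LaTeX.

Any candidate F(s) must reproduce f(s) exactly when differentiated.
Check: d/ds[\frac{15 c s + \sqrt{3} \sqrt{3 s^{2} + 5} + 4 \operatorname{atan}{\left(\frac{3 s}{2} \right)}}{6}] = \frac{45 c s^{2} \sqrt{3 s^{2} + 5} + 20 c \sqrt{3 s^{2} + 5} + 9 \sqrt{3} s^{3} + 4 \sqrt{3} s + 8 \sqrt{3 s^{2} + 5}}{18 s^{2} \sqrt{3 s^{2} + 5} + 8 \sqrt{3 s^{2} + 5}} = f(s).

F(s) = \frac{15 c s + \sqrt{3} \sqrt{3 s^{2} + 5} + 4 \operatorname{atan}{\left(\frac{3 s}{2} \right)}}{6} + C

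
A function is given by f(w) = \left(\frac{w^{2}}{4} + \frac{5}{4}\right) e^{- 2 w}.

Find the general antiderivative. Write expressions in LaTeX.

F(w) = \frac{\left(- 2 w^{2} - 2 w - 11\right) e^{- 2 w}}{16} + C

f has the shape u'v + uv' for u = - \frac{w^{2}}{8} - \frac{w}{8} - \frac{11}{16} and v = e^{- 2 w} — it is the derivative of the product u*v.
Check: d/dw[\frac{\left(- 2 w^{2} - 2 w - 11\right) e^{- 2 w}}{16}] = \frac{\left(w^{2} + 5\right) e^{- 2 w}}{4}, which equals f(w).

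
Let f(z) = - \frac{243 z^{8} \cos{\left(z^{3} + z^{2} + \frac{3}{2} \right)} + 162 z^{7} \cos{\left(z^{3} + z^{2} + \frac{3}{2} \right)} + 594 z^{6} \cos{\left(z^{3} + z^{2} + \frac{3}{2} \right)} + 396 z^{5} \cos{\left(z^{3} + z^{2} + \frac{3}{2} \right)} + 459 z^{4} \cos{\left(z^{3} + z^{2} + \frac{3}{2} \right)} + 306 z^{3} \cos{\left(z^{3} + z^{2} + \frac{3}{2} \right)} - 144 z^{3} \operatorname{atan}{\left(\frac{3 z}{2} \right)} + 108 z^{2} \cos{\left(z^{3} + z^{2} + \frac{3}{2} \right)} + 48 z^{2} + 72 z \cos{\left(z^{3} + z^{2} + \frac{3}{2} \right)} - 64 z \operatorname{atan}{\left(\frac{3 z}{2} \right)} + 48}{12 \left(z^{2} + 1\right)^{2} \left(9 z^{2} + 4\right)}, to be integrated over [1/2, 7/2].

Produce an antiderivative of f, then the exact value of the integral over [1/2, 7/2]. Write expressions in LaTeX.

Recover f(z) by differentiating a candidate F(z); any mismatch rules it out.
F(z) = \frac{- 9 \left(z^{2} + 1\right) \sin{\left(z^{3} + z^{2} + \frac{3}{2} \right)} - 8 \operatorname{atan}{\left(\frac{3 z}{2} \right)}}{12 \left(z^{2} + 1\right)} is an antiderivative of f.
Check: d/dz[\frac{- 9 \left(z^{2} + 1\right) \sin{\left(z^{3} + z^{2} + \frac{3}{2} \right)} - 8 \operatorname{atan}{\left(\frac{3 z}{2} \right)}}{12 \left(z^{2} + 1\right)}] = \frac{- 243 z^{8} \cos{\left(z^{3} + z^{2} + \frac{3}{2} \right)} - 162 z^{7} \cos{\left(z^{3} + z^{2} + \frac{3}{2} \right)} - 594 z^{6} \cos{\left(z^{3} + z^{2} + \frac{3}{2} \right)} - 396 z^{5} \cos{\left(z^{3} + z^{2} + \frac{3}{2} \right)} - 459 z^{4} \cos{\left(z^{3} + z^{2} + \frac{3}{2} \right)} - 306 z^{3} \cos{\left(z^{3} + z^{2} + \frac{3}{2} \right)} + 144 z^{3} \operatorname{atan}{\left(\frac{3 z}{2} \right)} - 108 z^{2} \cos{\left(z^{3} + z^{2} + \frac{3}{2} \right)} - 48 z^{2} - 72 z \cos{\left(z^{3} + z^{2} + \frac{3}{2} \right)} + 64 z \operatorname{atan}{\left(\frac{3 z}{2} \right)} - 48}{108 z^{6} + 264 z^{4} + 204 z^{2} + 48}, which equals f(z).
F(7/2) = - \frac{8 \operatorname{atan}{\left(\frac{21}{4} \right)}}{159} - \frac{3 \sin{\left(\frac{453}{8} \right)}}{4}; F(1/2) = - \frac{3 \sin{\left(\frac{15}{8} \right)}}{4} - \frac{8 \operatorname{atan}{\left(\frac{3}{4} \right)}}{15}.
Integral = F(7/2) - F(1/2) = - \frac{8 \operatorname{atan}{\left(\frac{21}{4} \right)}}{159} - \frac{3 \sin{\left(\frac{453}{8} \right)}}{4} + \frac{8 \operatorname{atan}{\left(\frac{3}{4} \right)}}{15} + \frac{3 \sin{\left(\frac{15}{8} \right)}}{4}.

Antiderivative: F(z) = \frac{- 9 \left(z^{2} + 1\right) \sin{\left(z^{3} + z^{2} + \frac{3}{2} \right)} - 8 \operatorname{atan}{\left(\frac{3 z}{2} \right)}}{12 \left(z^{2} + 1\right)}; value = - \frac{8 \operatorname{atan}{\left(\frac{21}{4} \right)}}{159} - \frac{3 \sin{\left(\frac{453}{8} \right)}}{4} + \frac{8 \operatorname{atan}{\left(\frac{3}{4} \right)}}{15} + \frac{3 \sin{\left(\frac{15}{8} \right)}}{4}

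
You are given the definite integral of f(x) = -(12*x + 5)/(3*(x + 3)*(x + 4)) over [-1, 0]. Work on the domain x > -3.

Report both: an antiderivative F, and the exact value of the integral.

Factor the denominator (3*(x + 3)*(x + 4)) and decompose: f = -43/(3*(x + 4)) + 31/(3*(x + 3)); each piece integrates to a log, atan, or power term.
F(x) = (31*log(x + 3) - 43*log(x + 4))/3 is an antiderivative of f.
Check: d/dx[(31*log(x + 3) - 43*log(x + 4))/3] = (-12*x - 5)/(3*x**2 + 21*x + 36), which equals f(x).
F(0) = -43*log(4)/3 + 31*log(3)/3; F(-1) = -43*log(3)/3 + 31*log(2)/3.
Integral = F(0) - F(-1) = -43*log(4)/3 - 31*log(2)/3 + 74*log(3)/3.

Antiderivative: F(x) = (31*log(x + 3) - 43*log(x + 4))/3; value = -43*log(4)/3 - 31*log(2)/3 + 74*log(3)/3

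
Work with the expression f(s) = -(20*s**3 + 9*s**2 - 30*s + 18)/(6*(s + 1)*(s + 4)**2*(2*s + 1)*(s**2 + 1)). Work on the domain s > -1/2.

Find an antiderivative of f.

Factor the denominator (6*(s + 1)*(s + 4)**2*(2*s + 1)*(s**2 + 1)) and decompose: f = -(1617*s - 2201)/(17340*(s**2 + 1)) - 524/(735*(2*s + 1)) + 40958/(382347*(s + 4)) + 499/(1071*(s + 4)**2) + 37/(108*(s + 1)); each piece integrates to a log, atan, or power term.
Check: d/ds[(-5451696*(s + 4)*log(s + 1/2) + 5239570*(s + 4)*log(s + 1) + 1638320*(s + 4)*log(s + 4) - 713097*(s + 4)*log(s**2 + 1) + 1941282*(s + 4)*atan(s) - 7125720)/(15293880*(s + 4))] = (-20*s**3 - 9*s**2 + 30*s - 18)/(12*s**6 + 114*s**5 + 354*s**4 + 450*s**3 + 438*s**2 + 336*s + 96), which equals f(s).

An antiderivative is F(s) = (-5451696*(s + 4)*log(s + 1/2) + 5239570*(s + 4)*log(s + 1) + 1638320*(s + 4)*log(s + 4) - 713097*(s + 4)*log(s**2 + 1) + 1941282*(s + 4)*atan(s) - 7125720)/(15293880*(s + 4)).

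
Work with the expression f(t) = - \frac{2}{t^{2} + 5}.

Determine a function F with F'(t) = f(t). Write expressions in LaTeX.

An antiderivative is F(t) = - \frac{2 \sqrt{5} \operatorname{atan}{\left(\frac{\sqrt{5} t}{5} \right)}}{5}.

Differentiate the proposed F(t) back; it has to land on f(t) exactly.
Check: d/dt[- \frac{2 \sqrt{5} \operatorname{atan}{\left(\frac{\sqrt{5} t}{5} \right)}}{5}] = - \frac{2}{t^{2} + 5} = f(t).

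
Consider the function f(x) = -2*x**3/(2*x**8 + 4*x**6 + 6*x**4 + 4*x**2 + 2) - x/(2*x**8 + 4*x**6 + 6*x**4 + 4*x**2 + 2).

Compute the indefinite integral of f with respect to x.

f matches the chain-rule pattern g'(h)*h' with inner function h(x) = x**4 + x**2 + 1; substituting u = h(x) collapses the integral.
Check: d/dx[1/(4*(x**4 + x**2 + 1))] = (-2*x**3 - x)/(2*x**8 + 4*x**6 + 6*x**4 + 4*x**2 + 2), which equals f(x).

F(x) = 1/(4*(x**4 + x**2 + 1)) + C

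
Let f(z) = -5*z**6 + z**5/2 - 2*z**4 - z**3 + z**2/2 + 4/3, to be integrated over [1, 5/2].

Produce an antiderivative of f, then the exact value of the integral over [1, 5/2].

Integrate term by term and add the pieces.
F(z) = -5*z**7/7 + z**6/12 - 2*z**5/5 - z**4/4 + z**3/6 + 4*z/3 is an antiderivative of f.
Check: d/dz[-5*z**7/7 + z**6/12 - 2*z**5/5 - z**4/4 + z**3/6 + 4*z/3] = -5*z**6 + z**5/2 - 2*z**4 - z**3 + z**2/2 + 4/3 = f(z).
F(5/2) = -2464955/5376; F(1) = 23/105.
Integral = F(5/2) - F(1) = -4110221/8960.

Antiderivative: F(z) = -5*z**7/7 + z**6/12 - 2*z**5/5 - z**4/4 + z**3/6 + 4*z/3; value = -4110221/8960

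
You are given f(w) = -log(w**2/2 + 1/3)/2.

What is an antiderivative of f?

An antiderivative is F(w) = -w*log(w**2/2 + 1/3)/2 + w - sqrt(6)*atan(sqrt(6)*w/2)/3.

Differentiate the proposed F(w) back; it has to land on f(w) exactly.
Check: d/dw[-w*log(w**2/2 + 1/3)/2 + w - sqrt(6)*atan(sqrt(6)*w/2)/3] = -log(3*w**2 + 2)/2 + log(6)/2, which equals f(w).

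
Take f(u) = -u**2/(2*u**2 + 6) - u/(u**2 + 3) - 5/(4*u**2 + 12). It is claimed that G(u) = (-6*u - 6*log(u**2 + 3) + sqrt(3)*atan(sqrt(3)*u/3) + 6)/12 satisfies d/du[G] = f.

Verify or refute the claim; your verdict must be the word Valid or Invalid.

d/du[G] = (-2*u**2 - 4*u - 5)/(4*u**2 + 12)
This equals f(u) exactly, so the claim holds.

Valid: G'(u) = f(u).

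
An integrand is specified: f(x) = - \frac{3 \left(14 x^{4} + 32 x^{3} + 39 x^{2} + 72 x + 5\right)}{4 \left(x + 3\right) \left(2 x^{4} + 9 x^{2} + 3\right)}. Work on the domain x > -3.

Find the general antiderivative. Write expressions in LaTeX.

A candidate is checked by its d/dx: the result must match f(x).
Check: d/dx[- \frac{5 \log{\left(x + 3 \right)} + 4 \log{\left(\frac{2 x^{4}}{3} + 3 x^{2} + 1 \right)}}{4}] = \frac{- 42 x^{4} - 96 x^{3} - 117 x^{2} - 216 x - 15}{8 x^{5} + 24 x^{4} + 36 x^{3} + 108 x^{2} + 12 x + 36}, which equals f(x).

F(x) = - \frac{5 \log{\left(x + 3 \right)} + 4 \log{\left(\frac{2 x^{4}}{3} + 3 x^{2} + 1 \right)}}{4} + C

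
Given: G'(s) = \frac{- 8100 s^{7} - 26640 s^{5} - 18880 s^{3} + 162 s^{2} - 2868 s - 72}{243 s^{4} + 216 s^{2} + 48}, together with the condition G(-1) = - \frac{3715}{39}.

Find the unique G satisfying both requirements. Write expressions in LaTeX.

A first test for any G(s): its s-derivative must equal the given G'(s).
A general antiderivative is \frac{- s - 3}{\frac{3 s^{2}}{2} + \frac{2}{3}} - 3 \left(- \frac{5 s^{2}}{3} - 4\right)^{2} + C.
The condition gives C = - \frac{3715}{39} - (- \frac{3793}{39}) = 2.
So G(s) = - \frac{25 s^{4}}{3} - 40 s^{2} - \frac{s}{\frac{3 s^{2}}{2} + \frac{2}{3}} - 46 - \frac{3}{\frac{3 s^{2}}{2} + \frac{2}{3}}.
Check: d/ds[- \frac{25 s^{4}}{3} - 40 s^{2} - \frac{s}{\frac{3 s^{2}}{2} + \frac{2}{3}} - 46 - \frac{3}{\frac{3 s^{2}}{2} + \frac{2}{3}}] = \frac{- 8100 s^{7} - 26640 s^{5} - 18880 s^{3} + 162 s^{2} - 2868 s - 72}{243 s^{4} + 216 s^{2} + 48} = G'(s).

G(s) = - \frac{25 s^{4}}{3} - 40 s^{2} - \frac{s}{\frac{3 s^{2}}{2} + \frac{2}{3}} - 46 - \frac{3}{\frac{3 s^{2}}{2} + \frac{2}{3}}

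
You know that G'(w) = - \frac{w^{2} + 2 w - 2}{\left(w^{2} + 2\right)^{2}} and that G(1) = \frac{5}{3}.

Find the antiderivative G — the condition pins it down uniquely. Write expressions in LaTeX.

G(w) = \frac{w + 1}{w^{2} + 2} + 1

G'(w) has the shape u'v + uv' for u = \frac{1}{w^{2} + 2} and v = w + 1 — it is the derivative of the product u*v.
A general antiderivative is \frac{w + 1}{w^{2} + 2} + C.
The condition gives C = \frac{5}{3} - (\frac{2}{3}) = 1.
So G(w) = \frac{w + 1}{w^{2} + 2} + 1.
Check: d/dw[\frac{w + 1}{w^{2} + 2} + 1] = \frac{- w^{2} - 2 w + 2}{w^{4} + 4 w^{2} + 4}, which equals G'(w).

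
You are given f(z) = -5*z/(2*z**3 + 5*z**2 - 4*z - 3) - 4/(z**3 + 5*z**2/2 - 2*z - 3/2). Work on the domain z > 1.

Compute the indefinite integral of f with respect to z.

Factor the denominator ((z - 1)*(z + 3)*(2*z + 1)) and decompose: f = 22/(15*(2*z + 1)) + 7/(20*(z + 3)) - 13/(12*(z - 1)); each piece integrates to a log, atan, or power term.
Check: d/dz[-13*log(z - 1)/12 + 11*log(z + 1/2)/15 + 7*log(z + 3)/20] = (-5*z - 8)/(2*z**3 + 5*z**2 - 4*z - 3), which equals f(z).

F(z) = -13*log(z - 1)/12 + 11*log(z + 1/2)/15 + 7*log(z + 3)/20 + C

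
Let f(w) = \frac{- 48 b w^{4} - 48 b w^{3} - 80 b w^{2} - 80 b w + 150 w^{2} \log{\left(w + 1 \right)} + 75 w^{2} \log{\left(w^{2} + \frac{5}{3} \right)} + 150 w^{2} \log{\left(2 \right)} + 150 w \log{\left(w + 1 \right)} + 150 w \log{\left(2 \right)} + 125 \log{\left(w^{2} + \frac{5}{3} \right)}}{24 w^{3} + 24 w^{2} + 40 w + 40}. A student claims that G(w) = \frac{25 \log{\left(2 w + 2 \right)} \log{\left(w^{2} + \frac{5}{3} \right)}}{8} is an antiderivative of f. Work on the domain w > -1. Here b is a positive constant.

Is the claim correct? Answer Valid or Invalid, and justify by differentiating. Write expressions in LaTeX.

Invalid: d/dw[G] - f = 2 b w, which is not 0.

d/dw[G] = \frac{150 w^{2} \log{\left(w + 1 \right)} + 75 w^{2} \log{\left(w^{2} + \frac{5}{3} \right)} + 150 w^{2} \log{\left(2 \right)} + 150 w \log{\left(w + 1 \right)} + 150 w \log{\left(2 \right)} + 125 \log{\left(w^{2} + \frac{5}{3} \right)}}{24 w^{3} + 24 w^{2} + 40 w + 40}
d/dw[G] - f(w) = 2 b w != 0.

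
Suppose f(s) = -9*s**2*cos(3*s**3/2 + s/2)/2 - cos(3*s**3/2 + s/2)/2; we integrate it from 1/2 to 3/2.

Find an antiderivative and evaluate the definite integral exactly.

Antiderivative: F(s) = -sin(3*s**3/2 + s/2); value = sin(7/16) - sin(93/16)

The substitution u = 3*s**3/2 + s/2 works: f is exactly (dF/du)*(du/ds) for that inner function.
F(s) = -sin(3*s**3/2 + s/2) is an antiderivative of f.
Check: d/ds[-sin(3*s**3/2 + s/2)] = -9*s**2*cos(3*s**3/2 + s/2)/2 - cos(3*s**3/2 + s/2)/2 = f(s).
F(3/2) = -sin(93/16); F(1/2) = -sin(7/16).
Integral = F(3/2) - F(1/2) = sin(7/16) - sin(93/16).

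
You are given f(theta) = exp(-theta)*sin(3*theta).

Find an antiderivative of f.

Differentiate the proposed F(theta) back; it has to land on f(theta) exactly.
Check: d/dtheta[(-sin(3*theta) - 3*cos(3*theta))*exp(-theta)/10] = exp(-theta)*sin(3*theta) = f(theta).

An antiderivative is F(theta) = (-sin(3*theta) - 3*cos(3*theta))*exp(-theta)/10.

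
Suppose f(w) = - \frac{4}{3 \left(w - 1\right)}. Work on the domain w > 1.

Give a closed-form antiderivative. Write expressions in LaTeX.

Since d/dw undoes antidifferentiation here, F'(w) = f(w) is required of F(w).
Check: d/dw[- \frac{4 \log{\left(\frac{3 w}{2} - \frac{3}{2} \right)}}{3}] = - \frac{4}{3 w - 3}, which equals f(w).

An antiderivative is F(w) = - \frac{4 \log{\left(\frac{3 w}{2} - \frac{3}{2} \right)}}{3}.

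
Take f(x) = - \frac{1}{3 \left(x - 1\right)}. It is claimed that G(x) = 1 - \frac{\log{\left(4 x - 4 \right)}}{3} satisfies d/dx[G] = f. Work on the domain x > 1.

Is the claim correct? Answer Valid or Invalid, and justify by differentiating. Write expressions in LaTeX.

Valid - differentiating G returns exactly f.

d/dx[G] = - \frac{1}{3 x - 3}
This equals f(x) exactly, so the claim holds.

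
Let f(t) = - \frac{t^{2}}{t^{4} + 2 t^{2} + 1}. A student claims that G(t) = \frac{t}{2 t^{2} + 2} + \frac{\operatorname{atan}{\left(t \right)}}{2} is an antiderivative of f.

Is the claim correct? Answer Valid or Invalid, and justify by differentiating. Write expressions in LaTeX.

d/dt[G] = \frac{1}{t^{4} + 2 t^{2} + 1}
d/dt[G] - f(t) = \frac{1}{t^{2} + 1} != 0.

Invalid: d/dt[G] - f = \frac{1}{t^{2} + 1}, which is not 0.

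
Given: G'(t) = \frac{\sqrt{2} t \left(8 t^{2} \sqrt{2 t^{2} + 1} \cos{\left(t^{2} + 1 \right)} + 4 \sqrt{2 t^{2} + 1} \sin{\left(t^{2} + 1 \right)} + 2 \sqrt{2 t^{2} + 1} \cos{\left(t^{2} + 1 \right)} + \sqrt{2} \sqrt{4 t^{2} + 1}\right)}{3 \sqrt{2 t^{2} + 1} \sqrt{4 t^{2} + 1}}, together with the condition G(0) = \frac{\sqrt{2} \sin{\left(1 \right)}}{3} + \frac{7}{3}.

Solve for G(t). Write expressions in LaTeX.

G(t) = \frac{\sqrt{2} \left(\sqrt{2} \sqrt{2 t^{2} + 1} + 2 \sqrt{4 t^{2} + 1} \sin{\left(t^{2} + 1 \right)} + 6 \sqrt{2}\right)}{6}

Since d/dt undoes antidifferentiation here, G(t) must give back the stated G'(t).
A general antiderivative is \frac{2 \sqrt{2 t^{2} + \frac{1}{2}} \sin{\left(t^{2} + 1 \right)}}{3} + \frac{\sqrt{2 t^{2} + 1}}{3} + C.
The condition gives C = \frac{\sqrt{2} \sin{\left(1 \right)}}{3} + \frac{7}{3} - (\frac{1}{3} + \frac{\sqrt{2} \sin{\left(1 \right)}}{3}) = 2.
So G(t) = \frac{\sqrt{2} \left(\sqrt{2} \sqrt{2 t^{2} + 1} + 2 \sqrt{4 t^{2} + 1} \sin{\left(t^{2} + 1 \right)} + 6 \sqrt{2}\right)}{6}.
Check: d/dt[\frac{\sqrt{2} \left(\sqrt{2} \sqrt{2 t^{2} + 1} + 2 \sqrt{4 t^{2} + 1} \sin{\left(t^{2} + 1 \right)} + 6 \sqrt{2}\right)}{6}] = \frac{8 \sqrt{2} t^{3} \sqrt{2 t^{2} + 1} \cos{\left(t^{2} + 1 \right)} + 4 \sqrt{2} t \sqrt{2 t^{2} + 1} \sin{\left(t^{2} + 1 \right)} + 2 \sqrt{2} t \sqrt{2 t^{2} + 1} \cos{\left(t^{2} + 1 \right)} + 2 t \sqrt{4 t^{2} + 1}}{3 \sqrt{2 t^{2} + 1} \sqrt{4 t^{2} + 1}}, which equals G'(t).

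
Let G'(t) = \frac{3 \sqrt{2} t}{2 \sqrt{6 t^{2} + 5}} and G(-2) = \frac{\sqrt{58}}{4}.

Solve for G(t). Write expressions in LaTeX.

G'(t) matches the chain-rule pattern g'(h)*h' with inner function h(t) = 3 t^{2} + \frac{5}{2}; substituting u = h(t) collapses the integral.
A general antiderivative is \frac{\sqrt{3 t^{2} + \frac{5}{2}}}{2} + C.
The condition gives C = \frac{\sqrt{58}}{4} - (\frac{\sqrt{58}}{4}) = 0.
So G(t) = \frac{\sqrt{2} \sqrt{6 t^{2} + 5}}{4}.
Check: d/dt[\frac{\sqrt{2} \sqrt{6 t^{2} + 5}}{4}] = \frac{3 \sqrt{2} t}{2 \sqrt{6 t^{2} + 5}} = G'(t).

G(t) = \frac{\sqrt{2} \sqrt{6 t^{2} + 5}}{4}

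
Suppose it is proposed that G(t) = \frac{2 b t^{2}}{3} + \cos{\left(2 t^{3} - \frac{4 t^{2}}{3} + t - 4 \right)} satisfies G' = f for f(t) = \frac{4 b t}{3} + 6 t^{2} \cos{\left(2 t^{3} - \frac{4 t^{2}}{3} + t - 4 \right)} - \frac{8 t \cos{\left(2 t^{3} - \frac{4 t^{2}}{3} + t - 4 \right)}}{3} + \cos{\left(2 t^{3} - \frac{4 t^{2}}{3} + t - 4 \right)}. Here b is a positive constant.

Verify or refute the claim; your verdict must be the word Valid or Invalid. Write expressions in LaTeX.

d/dt[G] = \frac{4 b t}{3} - 6 t^{2} \sin{\left(2 t^{3} - \frac{4 t^{2}}{3} + t - 4 \right)} + \frac{8 t \sin{\left(2 t^{3} - \frac{4 t^{2}}{3} + t - 4 \right)}}{3} - \sin{\left(2 t^{3} - \frac{4 t^{2}}{3} + t - 4 \right)}
d/dt[G] - f(t) = - 6 t^{2} \sin{\left(2 t^{3} - \frac{4 t^{2}}{3} + t - 4 \right)} - 6 t^{2} \cos{\left(2 t^{3} - \frac{4 t^{2}}{3} + t - 4 \right)} + \frac{8 t \sin{\left(2 t^{3} - \frac{4 t^{2}}{3} + t - 4 \right)}}{3} + \frac{8 t \cos{\left(2 t^{3} - \frac{4 t^{2}}{3} + t - 4 \right)}}{3} - \sin{\left(2 t^{3} - \frac{4 t^{2}}{3} + t - 4 \right)} - \cos{\left(2 t^{3} - \frac{4 t^{2}}{3} + t - 4 \right)} != 0.

Invalid: d/dt[G] - f = - 6 t^{2} \sin{\left(2 t^{3} - \frac{4 t^{2}}{3} + t - 4 \right)} - 6 t^{2} \cos{\left(2 t^{3} - \frac{4 t^{2}}{3} + t - 4 \right)} + \frac{8 t \sin{\left(2 t^{3} - \frac{4 t^{2}}{3} + t - 4 \right)}}{3} + \frac{8 t \cos{\left(2 t^{3} - \frac{4 t^{2}}{3} + t - 4 \right)}}{3} - \sin{\left(2 t^{3} - \frac{4 t^{2}}{3} + t - 4 \right)} - \cos{\left(2 t^{3} - \frac{4 t^{2}}{3} + t - 4 \right)}, which is not 0.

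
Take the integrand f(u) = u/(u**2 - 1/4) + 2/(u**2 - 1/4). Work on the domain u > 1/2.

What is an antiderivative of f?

Factor the denominator ((2*u - 1)*(2*u + 1)) and decompose: f = -3/(2*u + 1) + 5/(2*u - 1); each piece integrates to a log, atan, or power term.
Check: d/du[5*log(u - 1/2)/2 - 3*log(u + 1/2)/2] = (4*u + 8)/(4*u**2 - 1), which equals f(u).

An antiderivative is F(u) = 5*log(u - 1/2)/2 - 3*log(u + 1/2)/2.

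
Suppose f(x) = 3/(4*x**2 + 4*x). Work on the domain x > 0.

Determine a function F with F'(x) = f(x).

Factor the denominator (4*x*(x + 1)) and decompose: f = -3/(4*(x + 1)) + 3/(4*x); each piece integrates to a log, atan, or power term.
Check: d/dx[3*log(x)/4 - 3*log(x + 1)/4] = 3/(4*x**2 + 4*x) = f(x).

An antiderivative is F(x) = 3*log(x)/4 - 3*log(x + 1)/4.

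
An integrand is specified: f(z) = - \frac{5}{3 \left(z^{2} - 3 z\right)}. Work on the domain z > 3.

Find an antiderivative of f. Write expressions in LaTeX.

Factor the denominator (3 z \left(z - 3\right)) and decompose: f = - \frac{5}{9 \left(z - 3\right)} + \frac{5}{9 z}; each piece integrates to a log, atan, or power term.
Check: d/dz[\frac{5 \log{\left(z \right)}}{9} - \frac{5 \log{\left(z - 3 \right)}}{9}] = - \frac{5}{3 z^{2} - 9 z}, which equals f(z).

An antiderivative is F(z) = \frac{5 \log{\left(z \right)}}{9} - \frac{5 \log{\left(z - 3 \right)}}{9}.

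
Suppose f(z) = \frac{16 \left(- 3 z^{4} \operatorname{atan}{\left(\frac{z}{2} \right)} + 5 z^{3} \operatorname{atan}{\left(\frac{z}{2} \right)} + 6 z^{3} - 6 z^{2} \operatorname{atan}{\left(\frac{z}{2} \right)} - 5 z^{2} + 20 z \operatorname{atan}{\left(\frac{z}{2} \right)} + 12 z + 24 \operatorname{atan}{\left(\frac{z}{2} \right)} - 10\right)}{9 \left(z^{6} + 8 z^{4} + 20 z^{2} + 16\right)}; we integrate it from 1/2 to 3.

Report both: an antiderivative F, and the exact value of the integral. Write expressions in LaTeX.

Antiderivative: F(z) = \frac{4 \left(2 z - \frac{5}{3}\right) \operatorname{atan}{\left(\frac{z}{2} \right)}}{\frac{3 z^{2}}{2} + 3}; value = \frac{64 \operatorname{atan}{\left(\frac{1}{4} \right)}}{81} + \frac{104 \operatorname{atan}{\left(\frac{3}{2} \right)}}{99}

Check any antiderivative F(z) by computing F'(z) and comparing it with f(z).
F(z) = \frac{4 \left(2 z - \frac{5}{3}\right) \operatorname{atan}{\left(\frac{z}{2} \right)}}{\frac{3 z^{2}}{2} + 3} is an antiderivative of f.
Check: d/dz[\frac{4 \left(2 z - \frac{5}{3}\right) \operatorname{atan}{\left(\frac{z}{2} \right)}}{\frac{3 z^{2}}{2} + 3}] = \frac{- 48 z^{4} \operatorname{atan}{\left(\frac{z}{2} \right)} + 80 z^{3} \operatorname{atan}{\left(\frac{z}{2} \right)} + 96 z^{3} - 96 z^{2} \operatorname{atan}{\left(\frac{z}{2} \right)} - 80 z^{2} + 320 z \operatorname{atan}{\left(\frac{z}{2} \right)} + 192 z + 384 \operatorname{atan}{\left(\frac{z}{2} \right)} - 160}{9 z^{6} + 72 z^{4} + 180 z^{2} + 144}, which equals f(z).
F(3) = \frac{104 \operatorname{atan}{\left(\frac{3}{2} \right)}}{99}; F(1/2) = - \frac{64 \operatorname{atan}{\left(\frac{1}{4} \right)}}{81}.
Integral = F(3) - F(1/2) = \frac{64 \operatorname{atan}{\left(\frac{1}{4} \right)}}{81} + \frac{104 \operatorname{atan}{\left(\frac{3}{2} \right)}}{99}.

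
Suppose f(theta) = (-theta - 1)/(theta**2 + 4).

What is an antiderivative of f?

Differentiate the proposed F(theta) back; it has to land on f(theta) exactly.
Check: d/dtheta[-log(theta**2 + 4)/2 - atan(theta/2)/2] = (-theta - 1)/(theta**2 + 4) = f(theta).

An antiderivative is F(theta) = -log(theta**2 + 4)/2 - atan(theta/2)/2.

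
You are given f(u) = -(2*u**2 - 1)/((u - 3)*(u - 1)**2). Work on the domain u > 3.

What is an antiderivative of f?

An antiderivative is F(u) = (-17*u*log(u - 3) + 9*u*log(u - 1) + 17*log(u - 3) - 9*log(u - 1) - 2)/(4*(u - 1)).

The denominator factors as (u - 3)*(u - 1)**2; partial fractions split f into directly integrable pieces: 9/(4*(u - 1)) + 1/(2*(u - 1)**2) - 17/(4*(u - 3)).
Check: d/du[(-17*u*log(u - 3) + 9*u*log(u - 1) + 17*log(u - 3) - 9*log(u - 1) - 2)/(4*(u - 1))] = (1 - 2*u**2)/(u**3 - 5*u**2 + 7*u - 3), which equals f(u).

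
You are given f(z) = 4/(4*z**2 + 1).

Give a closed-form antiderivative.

An antiderivative is F(z) = 2*atan(2*z).

Any candidate F(z) must reproduce f(z) exactly when differentiated.
Check: d/dz[2*atan(2*z)] = 4/(4*z**2 + 1) = f(z).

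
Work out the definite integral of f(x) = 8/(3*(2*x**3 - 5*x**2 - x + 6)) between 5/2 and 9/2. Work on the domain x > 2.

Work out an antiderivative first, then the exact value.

Antiderivative: F(x) = 8*log(x - 2)/9 - 16*log(x - 3/2)/15 + 8*log(x + 1)/45; value = -16*log(3)/15 - 8*log(7/2)/45 + 8*log(11/2)/45 + 8*log(2)/9 + 8*log(5/2)/9

Factor the denominator (3*(x - 2)*(x + 1)*(2*x - 3)) and decompose: f = -32/(15*(2*x - 3)) + 8/(45*(x + 1)) + 8/(9*(x - 2)); each piece integrates to a log, atan, or power term.
F(x) = 8*log(x - 2)/9 - 16*log(x - 3/2)/15 + 8*log(x + 1)/45 is an antiderivative of f.
Check: d/dx[8*log(x - 2)/9 - 16*log(x - 3/2)/15 + 8*log(x + 1)/45] = 8/(6*x**3 - 15*x**2 - 3*x + 18), which equals f(x).
F(9/2) = -16*log(3)/15 + 8*log(11/2)/45 + 8*log(5/2)/9; F(5/2) = -8*log(2)/9 + 8*log(7/2)/45.
Integral = F(9/2) - F(5/2) = -16*log(3)/15 - 8*log(7/2)/45 + 8*log(11/2)/45 + 8*log(2)/9 + 8*log(5/2)/9.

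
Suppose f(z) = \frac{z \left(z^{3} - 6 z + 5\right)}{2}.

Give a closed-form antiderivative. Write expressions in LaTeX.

An antiderivative is F(z) = \frac{z^{5}}{10} - z^{3} + \frac{5 z^{2}}{4}.

Recover f(z) by differentiating a candidate F(z); any mismatch rules it out.
Check: d/dz[\frac{z^{5}}{10} - z^{3} + \frac{5 z^{2}}{4}] = \frac{z^{4}}{2} - 3 z^{2} + \frac{5 z}{2}, which equals f(z).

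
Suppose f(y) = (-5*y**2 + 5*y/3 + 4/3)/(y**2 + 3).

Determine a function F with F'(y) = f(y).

An antiderivative is F(y) = -5*y + 5*log(y**2 + 3)/6 + 49*sqrt(3)*atan(sqrt(3)*y/3)/9.

For F(y) to be correct the identity F'(y) - f(y) = 0 must hold.
Check: d/dy[-5*y + 5*log(y**2 + 3)/6 + 49*sqrt(3)*atan(sqrt(3)*y/3)/9] = (-15*y**2 + 5*y + 4)/(3*y**2 + 9), which equals f(y).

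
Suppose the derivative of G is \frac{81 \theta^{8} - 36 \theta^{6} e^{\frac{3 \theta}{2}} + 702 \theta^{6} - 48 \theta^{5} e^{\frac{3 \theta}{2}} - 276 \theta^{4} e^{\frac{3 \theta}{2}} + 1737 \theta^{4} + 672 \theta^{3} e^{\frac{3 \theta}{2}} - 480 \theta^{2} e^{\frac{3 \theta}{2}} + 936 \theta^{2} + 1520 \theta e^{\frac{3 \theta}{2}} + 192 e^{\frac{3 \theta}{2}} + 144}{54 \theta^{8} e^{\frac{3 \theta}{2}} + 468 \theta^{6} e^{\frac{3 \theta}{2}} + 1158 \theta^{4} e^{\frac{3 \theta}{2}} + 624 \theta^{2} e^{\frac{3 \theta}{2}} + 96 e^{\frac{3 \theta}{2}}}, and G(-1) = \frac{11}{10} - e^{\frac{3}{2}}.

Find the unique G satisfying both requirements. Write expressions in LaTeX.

G(\theta) = \frac{\left(2 \left(3 \theta - 4\right) \left(\theta^{2} + 4\right) e^{\frac{3 \theta}{2}} + 6 \left(\theta^{2} + 4\right) \left(3 \theta^{2} + 1\right) e^{\frac{3 \theta}{2}} - 3 \left(\theta^{2} + 4\right) \left(3 \theta^{2} + 1\right) + 4 \left(3 \theta^{2} + 1\right) e^{\frac{3 \theta}{2}}\right) e^{- \frac{3 \theta}{2}}}{3 \left(\theta^{2} + 4\right) \left(3 \theta^{2} + 1\right)}

Recover the given G'(\theta) by differentiating a candidate G(\theta); any mismatch rules it out.
A general antiderivative is \frac{\theta - \frac{4}{3}}{\frac{3 \theta^{2}}{2} + \frac{1}{2}} - e^{- \frac{3 \theta}{2}} + \frac{4}{3 \left(\theta^{2} + 4\right)} + C.
The condition gives C = \frac{11}{10} - e^{\frac{3}{2}} - (- e^{\frac{3}{2}} - \frac{9}{10}) = 2.
So G(\theta) = \frac{\left(2 \left(3 \theta - 4\right) \left(\theta^{2} + 4\right) e^{\frac{3 \theta}{2}} + 6 \left(\theta^{2} + 4\right) \left(3 \theta^{2} + 1\right) e^{\frac{3 \theta}{2}} - 3 \left(\theta^{2} + 4\right) \left(3 \theta^{2} + 1\right) + 4 \left(3 \theta^{2} + 1\right) e^{\frac{3 \theta}{2}}\right) e^{- \frac{3 \theta}{2}}}{3 \left(\theta^{2} + 4\right) \left(3 \theta^{2} + 1\right)}.
Check: d/d\theta[\frac{\left(2 \left(3 \theta - 4\right) \left(\theta^{2} + 4\right) e^{\frac{3 \theta}{2}} + 6 \left(\theta^{2} + 4\right) \left(3 \theta^{2} + 1\right) e^{\frac{3 \theta}{2}} - 3 \left(\theta^{2} + 4\right) \left(3 \theta^{2} + 1\right) + 4 \left(3 \theta^{2} + 1\right) e^{\frac{3 \theta}{2}}\right) e^{- \frac{3 \theta}{2}}}{3 \left(\theta^{2} + 4\right) \left(3 \theta^{2} + 1\right)}] = \frac{81 \theta^{8} - 36 \theta^{6} e^{\frac{3 \theta}{2}} + 702 \theta^{6} - 48 \theta^{5} e^{\frac{3 \theta}{2}} - 276 \theta^{4} e^{\frac{3 \theta}{2}} + 1737 \theta^{4} + 672 \theta^{3} e^{\frac{3 \theta}{2}} - 480 \theta^{2} e^{\frac{3 \theta}{2}} + 936 \theta^{2} + 1520 \theta e^{\frac{3 \theta}{2}} + 192 e^{\frac{3 \theta}{2}} + 144}{54 \theta^{8} e^{\frac{3 \theta}{2}} + 468 \theta^{6} e^{\frac{3 \theta}{2}} + 1158 \theta^{4} e^{\frac{3 \theta}{2}} + 624 \theta^{2} e^{\frac{3 \theta}{2}} + 96 e^{\frac{3 \theta}{2}}} = G'(\theta).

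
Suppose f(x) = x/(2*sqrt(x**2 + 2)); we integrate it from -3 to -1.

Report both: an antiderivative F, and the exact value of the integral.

Antiderivative: F(x) = sqrt(x**2 + 2)/2; value = -sqrt(11)/2 + sqrt(3)/2

The substitution u = x**2 + 2 works: f is exactly (dF/du)*(du/dx) for that inner function.
F(x) = sqrt(x**2 + 2)/2 is an antiderivative of f.
Check: d/dx[sqrt(x**2 + 2)/2] = x/(2*sqrt(x**2 + 2)) = f(x).
F(-1) = sqrt(3)/2; F(-3) = sqrt(11)/2.
Integral = F(-1) - F(-3) = -sqrt(11)/2 + sqrt(3)/2.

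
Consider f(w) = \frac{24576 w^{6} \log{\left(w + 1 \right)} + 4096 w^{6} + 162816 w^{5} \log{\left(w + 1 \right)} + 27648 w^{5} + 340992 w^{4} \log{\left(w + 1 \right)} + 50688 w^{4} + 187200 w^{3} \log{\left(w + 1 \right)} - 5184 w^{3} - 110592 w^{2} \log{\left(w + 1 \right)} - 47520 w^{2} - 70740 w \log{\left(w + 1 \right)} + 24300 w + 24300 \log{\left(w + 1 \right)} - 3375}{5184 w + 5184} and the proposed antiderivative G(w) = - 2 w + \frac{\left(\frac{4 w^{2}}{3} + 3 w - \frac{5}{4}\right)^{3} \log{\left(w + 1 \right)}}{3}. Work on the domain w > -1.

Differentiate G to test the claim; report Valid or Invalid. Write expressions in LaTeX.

Invalid: d/dw[G] - f = -2, which is not 0.

d/dw[G] = \frac{24576 w^{6} \log{\left(w + 1 \right)} + 4096 w^{6} + 162816 w^{5} \log{\left(w + 1 \right)} + 27648 w^{5} + 340992 w^{4} \log{\left(w + 1 \right)} + 50688 w^{4} + 187200 w^{3} \log{\left(w + 1 \right)} - 5184 w^{3} - 110592 w^{2} \log{\left(w + 1 \right)} - 47520 w^{2} - 70740 w \log{\left(w + 1 \right)} + 13932 w + 24300 \log{\left(w + 1 \right)} - 13743}{5184 w + 5184}
d/dw[G] - f(w) = -2 != 0.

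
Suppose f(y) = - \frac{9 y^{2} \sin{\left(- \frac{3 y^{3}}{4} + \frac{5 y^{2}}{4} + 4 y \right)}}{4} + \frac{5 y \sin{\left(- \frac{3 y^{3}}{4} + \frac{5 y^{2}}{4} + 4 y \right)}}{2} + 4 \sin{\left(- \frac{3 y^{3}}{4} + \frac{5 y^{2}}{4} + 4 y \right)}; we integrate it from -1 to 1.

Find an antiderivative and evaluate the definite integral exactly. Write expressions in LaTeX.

The substitution u = - \frac{3 y^{3}}{4} + \frac{5 y^{2}}{4} + 4 y works: f is exactly (dF/du)*(du/dy) for that inner function.
F(y) = - \cos{\left(- \frac{3 y^{3}}{4} + \frac{5 y^{2}}{4} + 4 y \right)} is an antiderivative of f.
Check: d/dy[- \cos{\left(- \frac{3 y^{3}}{4} + \frac{5 y^{2}}{4} + 4 y \right)}] = - \frac{9 y^{2} \sin{\left(- \frac{3 y^{3}}{4} + \frac{5 y^{2}}{4} + 4 y \right)}}{4} + \frac{5 y \sin{\left(- \frac{3 y^{3}}{4} + \frac{5 y^{2}}{4} + 4 y \right)}}{2} + 4 \sin{\left(- \frac{3 y^{3}}{4} + \frac{5 y^{2}}{4} + 4 y \right)} = f(y).
F(1) = - \cos{\left(\frac{9}{2} \right)}; F(-1) = - \cos{\left(2 \right)}.
Integral = F(1) - F(-1) = \cos{\left(2 \right)} - \cos{\left(\frac{9}{2} \right)}.

Antiderivative: F(y) = - \cos{\left(- \frac{3 y^{3}}{4} + \frac{5 y^{2}}{4} + 4 y \right)}; value = \cos{\left(2 \right)} - \cos{\left(\frac{9}{2} \right)}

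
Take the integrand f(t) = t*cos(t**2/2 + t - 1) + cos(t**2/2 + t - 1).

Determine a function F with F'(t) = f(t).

An antiderivative is F(t) = sin(t**2/2 + t - 1).

f matches the chain-rule pattern g'(h)*h' with inner function h(t) = t**2/2 + t - 1; substituting u = h(t) collapses the integral.
Check: d/dt[sin(t**2/2 + t - 1)] = t*cos(t**2/2 + t - 1) + cos(t**2/2 + t - 1) = f(t).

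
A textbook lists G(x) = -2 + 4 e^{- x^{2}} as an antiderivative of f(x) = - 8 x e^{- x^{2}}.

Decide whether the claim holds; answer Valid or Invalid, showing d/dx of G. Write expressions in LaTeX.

d/dx[G] = - 8 x e^{- x^{2}}
This equals f(x) exactly, so the claim holds.

Valid. The derivative of G reproduces f.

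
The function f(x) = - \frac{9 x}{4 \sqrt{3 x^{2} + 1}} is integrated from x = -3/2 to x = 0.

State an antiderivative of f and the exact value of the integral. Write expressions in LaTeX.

f matches the chain-rule pattern g'(h)*h' with inner function h(x) = 3 x^{2} + 1; substituting u = h(x) collapses the integral.
F(x) = - \frac{3 \sqrt{3 x^{2} + 1}}{4} is an antiderivative of f.
Check: d/dx[- \frac{3 \sqrt{3 x^{2} + 1}}{4}] = - \frac{9 x}{4 \sqrt{3 x^{2} + 1}} = f(x).
F(0) = - \frac{3}{4}; F(-3/2) = - \frac{3 \sqrt{31}}{8}.
Integral = F(0) - F(-3/2) = - \frac{3}{4} + \frac{3 \sqrt{31}}{8}.

Antiderivative: F(x) = - \frac{3 \sqrt{3 x^{2} + 1}}{4}; value = - \frac{3}{4} + \frac{3 \sqrt{31}}{8}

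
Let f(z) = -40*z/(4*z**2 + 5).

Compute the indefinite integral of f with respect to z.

F(z) = -5*log(4*z**2 + 5) + C

f matches the chain-rule pattern g'(h)*h' with inner function h(z) = 4*z**2 + 5; substituting u = h(z) collapses the integral.
Check: d/dz[-5*log(4*z**2 + 5)] = -40*z/(4*z**2 + 5) = f(z).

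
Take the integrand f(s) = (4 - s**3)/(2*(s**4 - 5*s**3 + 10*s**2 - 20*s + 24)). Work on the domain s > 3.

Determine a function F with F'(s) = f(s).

An antiderivative is F(s) = -23*log(s - 3)/26 + log(s - 2)/4 + 7*log(s**2 + 4)/104 - 9*atan(s/2)/52.

Factor the denominator (2*(s - 3)*(s - 2)*(s**2 + 4)) and decompose: f = (7*s - 18)/(52*(s**2 + 4)) + 1/(4*(s - 2)) - 23/(26*(s - 3)); each piece integrates to a log, atan, or power term.
Check: d/ds[-23*log(s - 3)/26 + log(s - 2)/4 + 7*log(s**2 + 4)/104 - 9*atan(s/2)/52] = (4 - s**3)/(2*s**4 - 10*s**3 + 20*s**2 - 40*s + 48), which equals f(s).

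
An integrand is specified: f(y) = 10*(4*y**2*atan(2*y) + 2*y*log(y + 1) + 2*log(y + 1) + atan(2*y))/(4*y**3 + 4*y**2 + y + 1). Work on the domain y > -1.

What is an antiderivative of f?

Recognize the product-rule pattern: f = u'v + uv' with u = 10*atan(2*y), v = log(y + 1), so integration by parts undoes it.
Check: d/dy[10*log(y + 1)*atan(2*y)] = (40*y**2*atan(2*y) + 20*y*log(y + 1) + 20*log(y + 1) + 10*atan(2*y))/(4*y**3 + 4*y**2 + y + 1), which equals f(y).

An antiderivative is F(y) = 10*log(y + 1)*atan(2*y).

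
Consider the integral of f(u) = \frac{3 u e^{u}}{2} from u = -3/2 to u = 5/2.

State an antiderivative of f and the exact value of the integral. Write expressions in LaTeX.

Antiderivative: F(u) = \frac{3 u e^{u}}{2} - \frac{3 e^{u}}{2}; value = \frac{15}{4 e^{\frac{3}{2}}} + \frac{9 e^{\frac{5}{2}}}{4}

Recognize the product-rule pattern: f = v'r + vr' with v = \frac{3 u}{2} - \frac{3}{2}, r = e^{u}, so integration by parts undoes it.
F(u) = \frac{3 u e^{u}}{2} - \frac{3 e^{u}}{2} is an antiderivative of f.
Check: d/du[\frac{3 u e^{u}}{2} - \frac{3 e^{u}}{2}] = \frac{3 u e^{u}}{2} = f(u).
F(5/2) = \frac{9 e^{\frac{5}{2}}}{4}; F(-3/2) = - \frac{15}{4 e^{\frac{3}{2}}}.
Integral = F(5/2) - F(-3/2) = \frac{15}{4 e^{\frac{3}{2}}} + \frac{9 e^{\frac{5}{2}}}{4}.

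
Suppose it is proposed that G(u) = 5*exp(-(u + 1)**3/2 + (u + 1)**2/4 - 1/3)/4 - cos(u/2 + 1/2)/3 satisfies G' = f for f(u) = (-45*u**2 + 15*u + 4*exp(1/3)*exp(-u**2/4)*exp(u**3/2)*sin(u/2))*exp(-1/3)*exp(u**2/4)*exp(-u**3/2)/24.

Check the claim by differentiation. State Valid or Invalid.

d/du[G] = (-45*u**2 - 75*u + 4*exp(7/12)*exp(u)*exp(5*u**2/4)*exp(u**3/2)*sin(u/2 + 1/2) - 30)*exp(-7/12)*exp(-u)*exp(-5*u**2/4)*exp(-u**3/2)/24
d/du[G] - f(u) = (45*u**2*exp(7/12)*exp(u)*exp(7*u**2/4)*exp(u**3/2) - 45*u**2*exp(1/3)*exp(u**2/4)*exp(u**3/2) - 15*u*exp(7/12)*exp(u)*exp(7*u**2/4)*exp(u**3/2) - 75*u*exp(1/3)*exp(u**2/4)*exp(u**3/2) - 4*exp(11/12)*exp(u)*exp(3*u**2/2)*exp(u**3)*sin(u/2) + 4*exp(11/12)*exp(u)*exp(3*u**2/2)*exp(u**3)*sin(u/2 + 1/2) - 30*exp(1/3)*exp(u**2/4)*exp(u**3/2))*exp(-11/12)*exp(-u)*exp(-3*u**2/2)*exp(-u**3)/24 != 0.

Invalid: d/du[G] - f = (45*u**2*exp(7/12)*exp(u)*exp(7*u**2/4)*exp(u**3/2) - 45*u**2*exp(1/3)*exp(u**2/4)*exp(u**3/2) - 15*u*exp(7/12)*exp(u)*exp(7*u**2/4)*exp(u**3/2) - 75*u*exp(1/3)*exp(u**2/4)*exp(u**3/2) - 4*exp(11/12)*exp(u)*exp(3*u**2/2)*exp(u**3)*sin(u/2) + 4*exp(11/12)*exp(u)*exp(3*u**2/2)*exp(u**3)*sin(u/2 + 1/2) - 30*exp(1/3)*exp(u**2/4)*exp(u**3/2))*exp(-11/12)*exp(-u)*exp(-3*u**2/2)*exp(-u**3)/24, which is not 0.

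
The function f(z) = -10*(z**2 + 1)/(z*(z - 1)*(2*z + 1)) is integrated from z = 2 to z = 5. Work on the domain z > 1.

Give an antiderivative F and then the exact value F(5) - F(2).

Factor the denominator (z*(z - 1)*(2*z + 1)) and decompose: f = -50/(3*(2*z + 1)) - 20/(3*(z - 1)) + 10/z; each piece integrates to a log, atan, or power term.
F(z) = -5*(-6*log(z) + 4*log(z - 1) + 5*log(z + 1/2))/3 is an antiderivative of f.
Check: d/dz[-5*(-6*log(z) + 4*log(z - 1) + 5*log(z + 1/2))/3] = (-10*z**2 - 10)/(2*z**3 - z**2 - z), which equals f(z).
F(5) = -25*log(11/2)/3 - 20*log(4)/3 + 10*log(5); F(2) = -25*log(5/2)/3 + 10*log(2).
Integral = F(5) - F(2) = -25*log(11/2)/3 - 20*log(4)/3 - 10*log(2) + 25*log(5/2)/3 + 10*log(5).

Antiderivative: F(z) = -5*(-6*log(z) + 4*log(z - 1) + 5*log(z + 1/2))/3; value = -25*log(11/2)/3 - 20*log(4)/3 - 10*log(2) + 25*log(5/2)/3 + 10*log(5)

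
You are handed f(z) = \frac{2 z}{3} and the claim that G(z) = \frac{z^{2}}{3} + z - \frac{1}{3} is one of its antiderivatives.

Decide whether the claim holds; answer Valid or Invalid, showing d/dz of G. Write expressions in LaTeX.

Invalid: d/dz[G] - f = 1, which is not 0.

d/dz[G] = \frac{2 z}{3} + 1
d/dz[G] - f(z) = 1 != 0.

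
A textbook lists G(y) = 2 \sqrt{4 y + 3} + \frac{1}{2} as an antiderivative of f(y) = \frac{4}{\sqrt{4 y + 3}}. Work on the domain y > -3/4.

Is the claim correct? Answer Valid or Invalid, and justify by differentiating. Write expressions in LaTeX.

Valid - differentiating G returns exactly f.

d/dy[G] = \frac{4}{\sqrt{4 y + 3}}
This equals f(y) exactly, so the claim holds.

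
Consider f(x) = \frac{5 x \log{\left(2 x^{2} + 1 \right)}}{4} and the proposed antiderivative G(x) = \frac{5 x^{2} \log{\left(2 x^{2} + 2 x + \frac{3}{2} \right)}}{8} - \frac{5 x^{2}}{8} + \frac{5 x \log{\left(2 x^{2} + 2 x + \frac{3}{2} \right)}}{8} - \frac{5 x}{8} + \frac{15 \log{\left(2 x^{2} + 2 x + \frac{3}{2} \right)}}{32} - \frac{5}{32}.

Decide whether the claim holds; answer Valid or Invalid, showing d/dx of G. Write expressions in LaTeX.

Invalid: d/dx[G] - f = - \frac{5 x \log{\left(2 x^{2} + 1 \right)}}{4} + \frac{5 x \log{\left(2 x^{2} + 2 x + \frac{3}{2} \right)}}{4} + \frac{5 \log{\left(2 x^{2} + 2 x + \frac{3}{2} \right)}}{8}, which is not 0.

d/dx[G] = \frac{5 x \log{\left(2 x^{2} + 2 x + \frac{3}{2} \right)}}{4} + \frac{5 \log{\left(2 x^{2} + 2 x + \frac{3}{2} \right)}}{8}
d/dx[G] - f(x) = - \frac{5 x \log{\left(2 x^{2} + 1 \right)}}{4} + \frac{5 x \log{\left(2 x^{2} + 2 x + \frac{3}{2} \right)}}{4} + \frac{5 \log{\left(2 x^{2} + 2 x + \frac{3}{2} \right)}}{8} != 0.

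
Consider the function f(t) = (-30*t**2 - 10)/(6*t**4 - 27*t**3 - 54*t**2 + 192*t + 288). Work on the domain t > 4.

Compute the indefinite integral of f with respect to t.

F(t) = (-2285*t*log(t - 4) - 5580*t*log(t + 3/2) + 7865*t*log(t + 2) + 9140*log(t - 4) + 22320*log(t + 3/2) - 31460*log(t + 2) + 16170)/(6534*t - 26136) + C

The denominator factors as 3*(t - 4)**2*(t + 2)*(2*t + 3); partial fractions split f into directly integrable pieces: -620/(363*(2*t + 3)) + 65/(54*(t + 2)) - 2285/(6534*(t - 4)) - 245/(99*(t - 4)**2).
Check: d/dt[(-2285*t*log(t - 4) - 5580*t*log(t + 3/2) + 7865*t*log(t + 2) + 9140*log(t - 4) + 22320*log(t + 3/2) - 31460*log(t + 2) + 16170)/(6534*t - 26136)] = (-30*t**2 - 10)/(6*t**4 - 27*t**3 - 54*t**2 + 192*t + 288) = f(t).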